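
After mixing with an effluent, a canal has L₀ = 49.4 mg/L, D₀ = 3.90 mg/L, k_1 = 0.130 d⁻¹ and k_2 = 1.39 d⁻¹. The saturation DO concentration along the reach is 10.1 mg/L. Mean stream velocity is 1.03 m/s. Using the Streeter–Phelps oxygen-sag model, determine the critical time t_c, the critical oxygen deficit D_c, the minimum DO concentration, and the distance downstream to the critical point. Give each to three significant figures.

t_c ≈ 0.731 d; D_c ≈ 4.20 mg/L; min DO ≈ 5.90 mg/L; x_c ≈ 65.0 km

t_c = [1/(k_2−k_1)] ln[(k_2/k_1)(1 − D₀(k_2−k_1)/(k_1 L₀))]
= [1/(1.39−0.130)] ln[(1.39/0.130)(1 − 3.90×1.260/(0.130×49.4))]
= (1/1.260) ln[10.69 × 0.2348] = 0.7937 × ln(2.511) = 0.7937 × 0.9206 = 0.7306 d.
L(t_c) = L₀ e^(−k_1 t_c) = 49.4 × 0.9094 = 44.92 mg/L, and at the critical point k_2 D_c = k_1 L, so D_c = (0.130/1.39) × 44.92 = 4.202 mg/L.
Minimum DO = C_s − D_c = 10.1 − 4.202 = 5.898 mg/L.
x_c = v t_c = 1.03 m/s × 0.7306 d × 86400 s/d = 65020 m ≈ 65.0 km.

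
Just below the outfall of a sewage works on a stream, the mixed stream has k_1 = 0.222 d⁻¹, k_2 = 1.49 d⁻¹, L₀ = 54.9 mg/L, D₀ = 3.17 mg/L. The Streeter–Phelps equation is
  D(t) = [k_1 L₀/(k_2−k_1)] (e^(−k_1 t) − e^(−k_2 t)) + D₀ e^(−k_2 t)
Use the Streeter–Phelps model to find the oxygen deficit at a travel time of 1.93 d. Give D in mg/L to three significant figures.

D ≈ 5.90 mg/L

k_1 L₀/(k_2−k_1) = 0.222×54.9/(1.49−0.222) = 12.19/1.268 = 9.612 mg/L.
e^(−k_1 t) = e^(−0.222×1.930) = 0.6515; e^(−k_2 t) = e^(−1.49×1.930) = 0.05638.
D = 9.612 × (0.6515 − 0.05638) + 3.17 × 0.05638 = 5.720 + 0.1787 = 5.899 mg/L.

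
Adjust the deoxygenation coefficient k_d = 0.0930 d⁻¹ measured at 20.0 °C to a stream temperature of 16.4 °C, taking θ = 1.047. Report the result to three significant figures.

k_d(T₂) = k_d(T₁) · θ^(T₂−T₁) = 0.0930 × 1.047^(16.4−20.0)
= 0.0930 × 1.047^-3.60 = 0.0930 × 0.8476 = 0.07883 d⁻¹.

k_d ≈ 0.0788 d⁻¹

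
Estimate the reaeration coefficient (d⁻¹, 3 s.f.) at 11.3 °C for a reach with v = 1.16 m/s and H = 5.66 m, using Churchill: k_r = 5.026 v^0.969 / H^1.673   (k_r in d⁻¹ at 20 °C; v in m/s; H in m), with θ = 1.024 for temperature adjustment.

k_r ≈ 0.260 d⁻¹

k_r(20) = 5.026 × 1.16^0.969 / 5.66^1.673 = 5.026 × 1.155 / 18.17 = 0.3193 d⁻¹.
k_r(11.3) = 0.3193 × 1.024^(11.3−20) = 0.3193 × 0.8136 = 0.2598 d⁻¹.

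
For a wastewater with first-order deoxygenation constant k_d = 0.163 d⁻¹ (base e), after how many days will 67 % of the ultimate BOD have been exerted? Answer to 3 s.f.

t ≈ 6.80 d

y/L₀ = 1 − e^(−k_d t) = 0.67 ⇒ e^(−k_d t) = 0.330
t = −ln(0.330) / 0.163 = 1.109 / 0.163 = 6.802 d.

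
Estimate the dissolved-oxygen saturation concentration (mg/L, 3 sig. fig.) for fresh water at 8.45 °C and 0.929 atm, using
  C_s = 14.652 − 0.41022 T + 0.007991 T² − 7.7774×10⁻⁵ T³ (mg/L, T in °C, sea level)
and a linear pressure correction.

C_s ≈ 10.9 mg/L

At sea level: C_s = 14.652 − 0.41022×8.45 + 0.007991×8.45² − 7.7774×10⁻⁵×8.45³ = 11.71 mg/L.
Pressure correction: C_s' = 11.71 × 0.929 = 10.88 mg/L.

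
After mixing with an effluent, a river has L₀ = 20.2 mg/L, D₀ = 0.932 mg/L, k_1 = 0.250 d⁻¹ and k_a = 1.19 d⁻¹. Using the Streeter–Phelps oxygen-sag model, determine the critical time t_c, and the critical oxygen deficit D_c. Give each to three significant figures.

t_c ≈ 1.46 d; D_c ≈ 2.95 mg/L

At the critical point dD/dt = 0, so k_1 L₀ e^(−k_1 t) = k_a D. Substituting D(t) from the Streeter–Phelps equation and solving for t gives
t_c = ln[(k_a/k_1)(1 − D₀(k_a−k_1)/(k_1 L₀))] / (k_a−k_1).
Here k_a−k_1 = 0.9400 d⁻¹ and 1 − D₀(k_a−k_1)/(k_1 L₀) = 1 − 0.932×0.9400/(0.250×20.2) = 0.8265, so
t_c = ln(4.760 × 0.8265) / 0.9400 = 1.370 / 0.9400 = 1.457 d.
L(t_c) = L₀ e^(−k_1 t_c) = 20.2 × 0.6947 = 14.03 mg/L, and at the critical point k_a D_c = k_1 L, so D_c = (0.250/1.19) × 14.03 = 2.948 mg/L.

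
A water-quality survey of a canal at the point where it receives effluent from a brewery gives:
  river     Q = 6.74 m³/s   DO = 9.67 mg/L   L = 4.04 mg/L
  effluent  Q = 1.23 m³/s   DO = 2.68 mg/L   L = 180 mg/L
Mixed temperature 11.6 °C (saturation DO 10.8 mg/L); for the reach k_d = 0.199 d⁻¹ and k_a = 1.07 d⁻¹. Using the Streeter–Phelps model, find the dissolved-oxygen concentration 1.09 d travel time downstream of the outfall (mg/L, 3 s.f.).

Mixed DO = (6.74×9.67 + 1.23×2.68)/(6.74+1.23) = 68.47/7.970 = 8.591 mg/L.
Mixed L₀ = (6.74×4.04 + 1.23×180)/(7.970) = 248.6/7.970 = 31.20 mg/L.
Initial deficit D₀ = C_s − DO₀ = 10.8 − 8.591 = 2.209 mg/L.
D(1.09) = [0.199×31.20/(1.07−0.199)](e^(−0.199×1.09) − e^(−1.07×1.09)) + 2.209 e^(−1.07×1.09)
= 7.127 × (0.8050 − 0.3115) + 2.209 × 0.3115 = 4.205 mg/L.
DO = 10.8 − 4.205 = 6.595 mg/L.

DO ≈ 6.59 mg/L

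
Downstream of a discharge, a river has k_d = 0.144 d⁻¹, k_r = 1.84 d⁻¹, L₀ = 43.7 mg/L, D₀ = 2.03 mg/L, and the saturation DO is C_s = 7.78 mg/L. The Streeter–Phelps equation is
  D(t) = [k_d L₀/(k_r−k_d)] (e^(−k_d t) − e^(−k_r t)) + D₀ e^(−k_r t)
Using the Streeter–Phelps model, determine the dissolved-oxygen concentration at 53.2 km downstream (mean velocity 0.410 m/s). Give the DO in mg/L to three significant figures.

DO ≈ 4.90 mg/L

Travel time t = x/v = 53.2 km / (0.410 m/s) = 53200 m / 0.410 m/s = 129800 s = 1.502 d.
k_d L₀/(k_r−k_d) = 0.144×43.7/(1.84−0.144) = 6.293/1.696 = 3.710 mg/L.
e^(−k_d t) = e^(−0.144×1.502) = 0.8055; e^(−k_r t) = e^(−1.84×1.502) = 0.06308.
D = 3.710 × (0.8055 − 0.06308) + 2.03 × 0.06308 = 2.755 + 0.1281 = 2.883 mg/L.
DO = C_s − D = 7.78 − 2.883 = 4.897 mg/L.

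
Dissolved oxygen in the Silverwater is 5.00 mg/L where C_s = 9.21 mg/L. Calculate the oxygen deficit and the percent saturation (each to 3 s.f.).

D = C_s − C = 9.21 − 5.00 = 4.21 mg/L.
% saturation = 5.00/9.21 × 100 = 54.3 %.

D ≈ 4.21 mg/L; 54.3 % saturation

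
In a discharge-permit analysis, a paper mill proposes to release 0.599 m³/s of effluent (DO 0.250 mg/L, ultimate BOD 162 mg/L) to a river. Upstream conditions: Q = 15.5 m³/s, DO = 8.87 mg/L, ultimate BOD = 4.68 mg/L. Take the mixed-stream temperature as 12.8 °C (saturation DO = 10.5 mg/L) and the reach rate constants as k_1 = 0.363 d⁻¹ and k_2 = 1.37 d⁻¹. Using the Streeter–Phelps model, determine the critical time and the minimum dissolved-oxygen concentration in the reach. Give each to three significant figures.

t_c ≈ 0.603 d; minimum DO ≈ 8.26 mg/L

Mixed DO = (15.5×8.87 + 0.599×0.250)/(15.5+0.599) = 137.6/16.10 = 8.549 mg/L.
Mixed L₀ = (15.5×4.68 + 0.599×162)/(16.10) = 169.6/16.10 = 10.53 mg/L.
Initial deficit D₀ = C_s − DO₀ = 10.5 − 8.549 = 1.951 mg/L.
t_c = (1/1.007) ln[(1.37/0.363)(1 − 1.951×1.007/(0.363×10.53))] = 0.9930 × ln(1.835) = 0.6029 d.
D_c = (0.363/1.37) × 10.53 × e^(−0.363×0.6029) = 0.2650 × 10.53 × 0.8034 = 2.242 mg/L.
Minimum DO = 10.5 − 2.242 = 8.258 mg/L.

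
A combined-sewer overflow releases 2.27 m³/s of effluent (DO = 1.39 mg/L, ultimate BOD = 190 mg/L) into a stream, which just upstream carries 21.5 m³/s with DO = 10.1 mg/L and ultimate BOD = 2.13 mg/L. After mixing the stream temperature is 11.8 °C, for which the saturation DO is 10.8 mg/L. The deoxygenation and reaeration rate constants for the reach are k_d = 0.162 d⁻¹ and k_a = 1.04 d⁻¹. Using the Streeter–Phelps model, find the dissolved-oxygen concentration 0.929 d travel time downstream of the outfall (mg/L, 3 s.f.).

DO ≈ 8.44 mg/L

Mixed DO = (21.5×10.1 + 2.27×1.39)/(21.5+2.27) = 220.3/23.77 = 9.268 mg/L.
Mixed L₀ = (21.5×2.13 + 2.27×190)/(23.77) = 477.1/23.77 = 20.07 mg/L.
Initial deficit D₀ = C_s − DO₀ = 10.8 − 9.268 = 1.532 mg/L.
D(0.929) = [0.162×20.07/(1.04−0.162)](e^(−0.162×0.929) − e^(−1.04×0.929)) + 1.532 e^(−1.04×0.929)
= 3.703 × (0.8603 − 0.3805) + 1.532 × 0.3805 = 2.360 mg/L.
DO = 10.8 − 2.360 = 8.440 mg/L.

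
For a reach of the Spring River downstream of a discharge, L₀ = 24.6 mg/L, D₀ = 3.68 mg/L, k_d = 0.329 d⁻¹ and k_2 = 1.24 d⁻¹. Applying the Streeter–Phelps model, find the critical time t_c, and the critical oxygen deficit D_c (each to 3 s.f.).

At the critical point dD/dt = 0, so k_d L₀ e^(−k_d t) = k_2 D. Substituting D(t) from the Streeter–Phelps equation and solving for t gives
t_c = ln[(k_2/k_d)(1 − D₀(k_2−k_d)/(k_d L₀))] / (k_2−k_d).
Here k_2−k_d = 0.9110 d⁻¹ and 1 − D₀(k_2−k_d)/(k_d L₀) = 1 − 3.68×0.9110/(0.329×24.6) = 0.5858, so
t_c = ln(3.769 × 0.5858) / 0.9110 = 0.7920 / 0.9110 = 0.8694 d.
D_c = (k_d/k_2) L₀ e^(−k_d t_c) = (0.329/1.24) × 24.6 × e^(−0.329×0.8694) = 0.2653 × 24.6 × 0.7512 = 4.903 mg/L.

t_c ≈ 0.869 d; D_c ≈ 4.90 mg/L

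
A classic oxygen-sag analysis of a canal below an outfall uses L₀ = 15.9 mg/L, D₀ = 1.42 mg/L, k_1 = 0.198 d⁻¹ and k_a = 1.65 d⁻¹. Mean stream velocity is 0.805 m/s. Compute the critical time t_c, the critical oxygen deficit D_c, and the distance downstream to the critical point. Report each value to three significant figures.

With k_a/k_1 = 8.333 and 1 − D₀(k_a−k_1)/(k_1 L₀) = 0.3451,
t_c = ln(8.333 × 0.3451) / (1.65 − 0.198) = ln(2.876) / 1.452 = 1.056/1.452 = 0.7275 d.
L(t_c) = L₀ e^(−k_1 t_c) = 15.9 × 0.8659 = 13.77 mg/L, and at the critical point k_a D_c = k_1 L, so D_c = (0.198/1.65) × 13.77 = 1.652 mg/L.
x_c = v t_c = 0.805 m/s × 0.7275 d × 86400 s/d = 50600 m ≈ 50.6 km.

t_c ≈ 0.727 d; D_c ≈ 1.65 mg/L; x_c ≈ 50.6 km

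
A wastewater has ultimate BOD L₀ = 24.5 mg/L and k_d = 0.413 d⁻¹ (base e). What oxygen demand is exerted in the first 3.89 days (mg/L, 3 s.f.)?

y_t = L₀(1 − e^(−k_d t)) = 24.5 × (1 − e^(−0.413×3.89))
= 24.5 × (1 − 0.2006) = 24.5 × 0.7994 = 19.59 mg/L.

y ≈ 19.6 mg/L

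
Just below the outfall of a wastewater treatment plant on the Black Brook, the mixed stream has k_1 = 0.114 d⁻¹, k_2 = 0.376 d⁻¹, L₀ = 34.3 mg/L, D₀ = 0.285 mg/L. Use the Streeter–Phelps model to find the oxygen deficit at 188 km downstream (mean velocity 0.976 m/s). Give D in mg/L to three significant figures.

D ≈ 5.24 mg/L

Travel time t = x/v = 188 km / (0.976 m/s) = 188000 m / 0.976 m/s = 192600 s = 2.229 d.
k_1 L₀/(k_2−k_1) = 0.114×34.3/(0.376−0.114) = 3.910/0.2620 = 14.92 mg/L.
e^(−k_1 t) = e^(−0.114×2.229) = 0.7756; e^(−k_2 t) = e^(−0.376×2.229) = 0.4325.
D = 14.92 × (0.7756 − 0.4325) + 0.285 × 0.4325 = 5.121 + 0.1233 = 5.244 mg/L.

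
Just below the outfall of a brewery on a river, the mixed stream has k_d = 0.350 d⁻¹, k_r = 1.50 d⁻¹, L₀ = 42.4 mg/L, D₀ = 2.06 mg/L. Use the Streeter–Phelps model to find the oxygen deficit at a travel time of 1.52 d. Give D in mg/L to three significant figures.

k_d L₀/(k_r−k_d) = 0.350×42.4/(1.50−0.350) = 14.84/1.150 = 12.90 mg/L.
e^(−k_d t) = e^(−0.350×1.520) = 0.5874; e^(−k_r t) = e^(−1.50×1.520) = 0.1023.
D = 12.90 × (0.5874 − 0.1023) + 2.06 × 0.1023 = 6.260 + 0.2107 = 6.471 mg/L.

D ≈ 6.47 mg/L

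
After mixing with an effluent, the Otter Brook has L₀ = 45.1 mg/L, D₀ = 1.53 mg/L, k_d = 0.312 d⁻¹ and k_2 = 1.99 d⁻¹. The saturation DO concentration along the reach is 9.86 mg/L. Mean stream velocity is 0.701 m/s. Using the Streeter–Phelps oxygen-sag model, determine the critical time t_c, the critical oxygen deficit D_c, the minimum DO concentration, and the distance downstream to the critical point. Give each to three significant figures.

t_c ≈ 0.984 d; D_c ≈ 5.20 mg/L; min DO ≈ 4.66 mg/L; x_c ≈ 59.6 km

At the critical point dD/dt = 0, so k_d L₀ e^(−k_d t) = k_2 D. Substituting D(t) from the Streeter–Phelps equation and solving for t gives
t_c = ln[(k_2/k_d)(1 − D₀(k_2−k_d)/(k_d L₀))] / (k_2−k_d).
Here k_2−k_d = 1.678 d⁻¹ and 1 − D₀(k_2−k_d)/(k_d L₀) = 1 − 1.53×1.678/(0.312×45.1) = 0.8175, so
t_c = ln(6.378 × 0.8175) / 1.678 = 1.651 / 1.678 = 0.9842 d.
D_c = (k_d/k_2) L₀ e^(−k_d t_c) = (0.312/1.99) × 45.1 × e^(−0.312×0.9842) = 0.1568 × 45.1 × 0.7356 = 5.201 mg/L.
Minimum DO = C_s − D_c = 9.86 − 5.201 = 4.659 mg/L.
x_c = v t_c = 0.701 m/s × 0.9842 d × 86400 s/d = 59610 m ≈ 59.6 km.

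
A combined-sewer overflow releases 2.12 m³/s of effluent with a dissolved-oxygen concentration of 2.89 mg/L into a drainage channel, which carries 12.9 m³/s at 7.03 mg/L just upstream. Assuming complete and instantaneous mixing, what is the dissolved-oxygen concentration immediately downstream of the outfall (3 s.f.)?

6.45 mg/L

Flow-weighted mixing: C = (Q_r C_r + Q_w C_w)/(Q_r + Q_w)
= (12.9×7.03 + 2.12×2.89)/(12.9 + 2.12) = 96.81/15.02 = 6.446 mg/L.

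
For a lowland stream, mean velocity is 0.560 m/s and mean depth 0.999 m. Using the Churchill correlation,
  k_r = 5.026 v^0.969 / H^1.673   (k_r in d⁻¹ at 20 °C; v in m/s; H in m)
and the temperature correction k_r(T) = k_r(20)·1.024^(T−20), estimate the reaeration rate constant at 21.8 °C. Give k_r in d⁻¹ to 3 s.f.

k_r(20) = 5.026 × 0.560^0.969 / 0.999^1.673 = 5.026 × 0.5702 / 0.9983 = 2.870 d⁻¹.
k_r(21.8) = 2.870 × 1.024^(21.8−20) = 2.870 × 1.044 = 2.996 d⁻¹.

k_r ≈ 3.00 d⁻¹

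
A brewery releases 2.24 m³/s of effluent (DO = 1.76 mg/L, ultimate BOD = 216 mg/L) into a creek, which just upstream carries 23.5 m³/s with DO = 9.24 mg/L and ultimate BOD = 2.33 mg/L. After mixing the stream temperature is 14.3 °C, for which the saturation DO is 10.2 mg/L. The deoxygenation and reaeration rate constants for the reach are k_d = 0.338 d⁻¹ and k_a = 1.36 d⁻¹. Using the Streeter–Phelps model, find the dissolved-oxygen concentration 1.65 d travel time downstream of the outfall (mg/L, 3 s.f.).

DO ≈ 6.80 mg/L

Mixed DO = (23.5×9.24 + 2.24×1.76)/(23.5+2.24) = 221.1/25.74 = 8.589 mg/L.
Mixed L₀ = (23.5×2.33 + 2.24×216)/(25.74) = 538.6/25.74 = 20.92 mg/L.
Initial deficit D₀ = C_s − DO₀ = 10.2 − 8.589 = 1.611 mg/L.
D(1.65) = [0.338×20.92/(1.36−0.338)](e^(−0.338×1.65) − e^(−1.36×1.65)) + 1.611 e^(−1.36×1.65)
= 6.920 × (0.5725 − 0.1060) + 1.611 × 0.1060 = 3.399 mg/L.
DO = 10.2 − 3.399 = 6.801 mg/L.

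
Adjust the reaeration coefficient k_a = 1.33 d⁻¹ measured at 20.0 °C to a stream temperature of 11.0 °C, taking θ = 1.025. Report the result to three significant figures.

k_a ≈ 1.06 d⁻¹

k_a(T₂) = k_a(T₁) · θ^(T₂−T₁) = 1.33 × 1.025^(11.0−20.0)
= 1.33 × 1.025^-9.00 = 1.33 × 0.8007 = 1.065 d⁻¹.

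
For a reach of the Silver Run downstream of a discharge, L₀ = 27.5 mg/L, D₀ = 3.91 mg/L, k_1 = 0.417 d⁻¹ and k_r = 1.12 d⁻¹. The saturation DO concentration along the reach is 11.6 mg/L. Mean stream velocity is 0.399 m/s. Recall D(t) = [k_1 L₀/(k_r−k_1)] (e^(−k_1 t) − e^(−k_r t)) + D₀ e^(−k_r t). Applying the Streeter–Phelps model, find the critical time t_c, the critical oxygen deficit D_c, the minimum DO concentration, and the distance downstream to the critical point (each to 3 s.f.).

t_c ≈ 1.02 d; D_c ≈ 6.70 mg/L; min DO ≈ 4.90 mg/L; x_c ≈ 35.0 km

t_c = [1/(k_r−k_1)] ln[(k_r/k_1)(1 − D₀(k_r−k_1)/(k_1 L₀))]
= [1/(1.12−0.417)] ln[(1.12/0.417)(1 − 3.91×0.7030/(0.417×27.5))]
= (1/0.7030) ln[2.686 × 0.7603] = 1.422 × ln(2.042) = 1.422 × 0.7140 = 1.016 d.
D_c = (k_1/k_r) L₀ e^(−k_1 t_c) = (0.417/1.12) × 27.5 × e^(−0.417×1.016) = 0.3723 × 27.5 × 0.6548 = 6.704 mg/L.
Minimum DO = C_s − D_c = 11.6 − 6.704 = 4.896 mg/L.
x_c = v t_c = 0.399 m/s × 1.016 d × 86400 s/d = 35010 m ≈ 35.0 km.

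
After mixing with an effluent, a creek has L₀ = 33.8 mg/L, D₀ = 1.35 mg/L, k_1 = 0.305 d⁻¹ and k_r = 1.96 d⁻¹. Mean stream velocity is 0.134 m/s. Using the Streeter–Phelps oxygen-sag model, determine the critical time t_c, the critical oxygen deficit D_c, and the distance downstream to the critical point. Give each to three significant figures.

t_c ≈ 0.977 d; D_c ≈ 3.90 mg/L; x_c ≈ 11.3 km

At the critical point dD/dt = 0, so k_1 L₀ e^(−k_1 t) = k_r D. Substituting D(t) from the Streeter–Phelps equation and solving for t gives
t_c = ln[(k_r/k_1)(1 − D₀(k_r−k_1)/(k_1 L₀))] / (k_r−k_1).
Here k_r−k_1 = 1.655 d⁻¹ and 1 − D₀(k_r−k_1)/(k_1 L₀) = 1 − 1.35×1.655/(0.305×33.8) = 0.7833, so
t_c = ln(6.426 × 0.7833) / 1.655 = 1.616 / 1.655 = 0.9765 d.
D_c = (k_1/k_r) L₀ e^(−k_1 t_c) = (0.305/1.96) × 33.8 × e^(−0.305×0.9765) = 0.1556 × 33.8 × 0.7424 = 3.905 mg/L.
x_c = v t_c = 0.134 m/s × 0.9765 d × 86400 s/d = 11310 m ≈ 11.3 km.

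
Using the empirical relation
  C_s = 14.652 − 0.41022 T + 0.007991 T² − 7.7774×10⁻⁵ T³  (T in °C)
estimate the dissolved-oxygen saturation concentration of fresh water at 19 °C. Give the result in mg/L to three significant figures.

C_s ≈ 9.21 mg/L

C_s = 14.652 − 0.41022×19 + 0.007991×19² − 7.7774×10⁻⁵×19³ = 9.209 mg/L.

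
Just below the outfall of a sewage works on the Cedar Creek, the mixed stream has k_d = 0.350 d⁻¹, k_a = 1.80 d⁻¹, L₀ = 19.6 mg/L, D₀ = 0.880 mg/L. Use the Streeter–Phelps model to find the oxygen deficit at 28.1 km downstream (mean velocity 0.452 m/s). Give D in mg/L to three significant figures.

D ≈ 2.62 mg/L

Travel time t = x/v = 28.1 km / (0.452 m/s) = 28100 m / 0.452 m/s = 62170 s = 0.7195 d.
k_d L₀/(k_a−k_d) = 0.350×19.6/(1.80−0.350) = 6.860/1.450 = 4.731 mg/L.
e^(−k_d t) = e^(−0.350×0.7195) = 0.7774; e^(−k_a t) = e^(−1.80×0.7195) = 0.2739.
D = 4.731 × (0.7774 − 0.2739) + 0.880 × 0.2739 = 2.382 + 0.2410 = 2.623 mg/L.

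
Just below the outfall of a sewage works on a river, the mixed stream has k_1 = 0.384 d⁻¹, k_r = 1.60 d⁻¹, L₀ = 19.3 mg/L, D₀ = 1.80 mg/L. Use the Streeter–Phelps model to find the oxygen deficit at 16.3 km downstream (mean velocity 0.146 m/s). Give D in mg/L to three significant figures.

Travel time t = x/v = 16.3 km / (0.146 m/s) = 16300 m / 0.146 m/s = 111600 s = 1.292 d.
k_1 L₀/(k_r−k_1) = 0.384×19.3/(1.60−0.384) = 7.411/1.216 = 6.095 mg/L.
e^(−k_1 t) = e^(−0.384×1.292) = 0.6088; e^(−k_r t) = e^(−1.60×1.292) = 0.1265.
D = 6.095 × (0.6088 − 0.1265) + 1.80 × 0.1265 = 2.940 + 0.2277 = 3.167 mg/L.

D ≈ 3.17 mg/L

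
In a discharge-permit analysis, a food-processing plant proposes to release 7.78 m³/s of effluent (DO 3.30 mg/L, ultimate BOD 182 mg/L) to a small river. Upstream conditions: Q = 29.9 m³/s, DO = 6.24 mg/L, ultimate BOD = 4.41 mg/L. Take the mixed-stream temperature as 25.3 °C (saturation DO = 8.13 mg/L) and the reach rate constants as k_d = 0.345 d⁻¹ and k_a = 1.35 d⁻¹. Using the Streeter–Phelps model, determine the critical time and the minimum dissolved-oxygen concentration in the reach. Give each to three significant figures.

t_c ≈ 1.16 d; minimum DO ≈ 1.10 mg/L

Mixed DO = (29.9×6.24 + 7.78×3.30)/(29.9+7.78) = 212.2/37.68 = 5.633 mg/L.
Mixed L₀ = (29.9×4.41 + 7.78×182)/(37.68) = 1548/37.68 = 41.08 mg/L.
Initial deficit D₀ = C_s − DO₀ = 8.13 − 5.633 = 2.497 mg/L.
t_c = (1/1.005) ln[(1.35/0.345)(1 − 2.497×1.005/(0.345×41.08))] = 0.9950 × ln(3.220) = 1.164 d.
D_c = (0.345/1.35) × 41.08 × e^(−0.345×1.164) = 0.2556 × 41.08 × 0.6694 = 7.027 mg/L.
Minimum DO = 8.13 − 7.027 = 1.103 mg/L.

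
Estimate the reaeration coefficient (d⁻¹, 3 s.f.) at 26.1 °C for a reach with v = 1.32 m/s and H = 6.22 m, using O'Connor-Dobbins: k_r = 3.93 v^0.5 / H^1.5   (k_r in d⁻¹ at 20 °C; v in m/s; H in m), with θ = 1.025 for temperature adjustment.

k_r(20) = 3.93 × 1.32^0.5 / 6.22^1.5 = 3.93 × 1.149 / 15.51 = 0.2911 d⁻¹.
k_r(26.1) = 0.2911 × 1.025^(26.1−20) = 0.2911 × 1.163 = 0.3384 d⁻¹.

k_r ≈ 0.338 d⁻¹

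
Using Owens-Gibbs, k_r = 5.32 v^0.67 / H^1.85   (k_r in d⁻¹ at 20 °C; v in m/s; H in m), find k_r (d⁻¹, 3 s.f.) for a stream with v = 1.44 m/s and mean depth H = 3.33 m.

k_r ≈ 0.734 d⁻¹

k_r = 5.32 × 1.44^0.67 / 3.33^1.85 = 5.32 × 1.277 / 9.258 = 0.7337 d⁻¹.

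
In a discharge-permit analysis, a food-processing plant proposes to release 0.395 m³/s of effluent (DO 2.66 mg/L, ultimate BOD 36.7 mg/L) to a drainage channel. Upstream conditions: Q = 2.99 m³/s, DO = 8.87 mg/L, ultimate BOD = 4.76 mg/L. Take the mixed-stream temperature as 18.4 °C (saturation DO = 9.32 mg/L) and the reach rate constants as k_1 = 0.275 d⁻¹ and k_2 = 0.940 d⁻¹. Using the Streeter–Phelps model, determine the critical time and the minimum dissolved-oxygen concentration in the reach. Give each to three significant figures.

Mixed DO = (2.99×8.87 + 0.395×2.66)/(2.99+0.395) = 27.57/3.385 = 8.145 mg/L.
Mixed L₀ = (2.99×4.76 + 0.395×36.7)/(3.385) = 28.73/3.385 = 8.487 mg/L.
Initial deficit D₀ = C_s − DO₀ = 9.32 − 8.145 = 1.175 mg/L.
t_c = (1/0.6650) ln[(0.940/0.275)(1 − 1.175×0.6650/(0.275×8.487))] = 1.504 × ln(2.274) = 1.236 d.
D_c = (0.275/0.940) × 8.487 × e^(−0.275×1.236) = 0.2926 × 8.487 × 0.7119 = 1.768 mg/L.
Minimum DO = 9.32 − 1.768 = 7.552 mg/L.

t_c ≈ 1.24 d; minimum DO ≈ 7.55 mg/L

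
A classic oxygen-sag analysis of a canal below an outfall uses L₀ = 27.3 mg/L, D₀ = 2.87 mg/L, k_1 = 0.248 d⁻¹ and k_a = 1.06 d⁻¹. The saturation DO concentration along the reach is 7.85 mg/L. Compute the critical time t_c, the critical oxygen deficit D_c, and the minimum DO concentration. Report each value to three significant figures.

t_c ≈ 1.27 d; D_c ≈ 4.66 mg/L; min DO ≈ 3.19 mg/L

At the critical point dD/dt = 0, so k_1 L₀ e^(−k_1 t) = k_a D. Substituting D(t) from the Streeter–Phelps equation and solving for t gives
t_c = ln[(k_a/k_1)(1 − D₀(k_a−k_1)/(k_1 L₀))] / (k_a−k_1).
Here k_a−k_1 = 0.8120 d⁻¹ and 1 − D₀(k_a−k_1)/(k_1 L₀) = 1 − 2.87×0.8120/(0.248×27.3) = 0.6558, so
t_c = ln(4.274 × 0.6558) / 0.8120 = 1.031 / 0.8120 = 1.269 d.
D_c = (k_1/k_a) L₀ e^(−k_1 t_c) = (0.248/1.06) × 27.3 × e^(−0.248×1.269) = 0.2340 × 27.3 × 0.7299 = 4.662 mg/L.
Minimum DO = C_s − D_c = 7.85 − 4.662 = 3.188 mg/L.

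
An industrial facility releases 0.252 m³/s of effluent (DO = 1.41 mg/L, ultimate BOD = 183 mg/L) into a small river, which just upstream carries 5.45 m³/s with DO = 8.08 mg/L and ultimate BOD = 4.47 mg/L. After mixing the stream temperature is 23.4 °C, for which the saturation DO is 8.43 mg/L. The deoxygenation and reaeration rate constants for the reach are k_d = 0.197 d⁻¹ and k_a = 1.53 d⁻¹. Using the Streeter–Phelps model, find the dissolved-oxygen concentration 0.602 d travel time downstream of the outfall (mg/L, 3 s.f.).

DO ≈ 7.28 mg/L

Mixed DO = (5.45×8.08 + 0.252×1.41)/(5.45+0.252) = 44.39/5.702 = 7.785 mg/L.
Mixed L₀ = (5.45×4.47 + 0.252×183)/(5.702) = 70.48/5.702 = 12.36 mg/L.
Initial deficit D₀ = C_s − DO₀ = 8.43 − 7.785 = 0.6448 mg/L.
D(0.602) = [0.197×12.36/(1.53−0.197)](e^(−0.197×0.602) − e^(−1.53×0.602)) + 0.6448 e^(−1.53×0.602)
= 1.827 × (0.8882 − 0.3981) + 0.6448 × 0.3981 = 1.152 mg/L.
DO = 8.43 − 1.152 = 7.278 mg/L.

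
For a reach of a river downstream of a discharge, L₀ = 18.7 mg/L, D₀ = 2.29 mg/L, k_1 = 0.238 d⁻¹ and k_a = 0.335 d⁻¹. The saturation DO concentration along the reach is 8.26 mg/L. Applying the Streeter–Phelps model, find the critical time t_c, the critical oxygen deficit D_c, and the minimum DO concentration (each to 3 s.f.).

With k_a/k_1 = 1.408 and 1 − D₀(k_a−k_1)/(k_1 L₀) = 0.9501,
t_c = ln(1.408 × 0.9501) / (0.335 − 0.238) = ln(1.337) / 0.09700 = 0.2907/0.09700 = 2.997 d.
D_c = (k_1/k_a) L₀ e^(−k_1 t_c) = (0.238/0.335) × 18.7 × e^(−0.238×2.997) = 0.7104 × 18.7 × 0.4901 = 6.511 mg/L.
Minimum DO = C_s − D_c = 8.26 − 6.511 = 1.749 mg/L.

t_c ≈ 3.00 d; D_c ≈ 6.51 mg/L; min DO ≈ 1.75 mg/L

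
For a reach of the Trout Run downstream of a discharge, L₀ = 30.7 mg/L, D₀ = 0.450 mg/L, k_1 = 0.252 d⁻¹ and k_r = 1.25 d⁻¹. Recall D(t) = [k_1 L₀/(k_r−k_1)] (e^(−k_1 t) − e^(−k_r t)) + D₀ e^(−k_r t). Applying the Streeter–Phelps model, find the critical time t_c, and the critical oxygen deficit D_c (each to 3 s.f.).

At the critical point dD/dt = 0, so k_1 L₀ e^(−k_1 t) = k_r D. Substituting D(t) from the Streeter–Phelps equation and solving for t gives
t_c = ln[(k_r/k_1)(1 − D₀(k_r−k_1)/(k_1 L₀))] / (k_r−k_1).
Here k_r−k_1 = 0.9980 d⁻¹ and 1 − D₀(k_r−k_1)/(k_1 L₀) = 1 − 0.450×0.9980/(0.252×30.7) = 0.9419, so
t_c = ln(4.960 × 0.9419) / 0.9980 = 1.542 / 0.9980 = 1.545 d.
L(t_c) = L₀ e^(−k_1 t_c) = 30.7 × 0.6775 = 20.80 mg/L, and at the critical point k_r D_c = k_1 L, so D_c = (0.252/1.25) × 20.80 = 4.193 mg/L.

t_c ≈ 1.54 d; D_c ≈ 4.19 mg/L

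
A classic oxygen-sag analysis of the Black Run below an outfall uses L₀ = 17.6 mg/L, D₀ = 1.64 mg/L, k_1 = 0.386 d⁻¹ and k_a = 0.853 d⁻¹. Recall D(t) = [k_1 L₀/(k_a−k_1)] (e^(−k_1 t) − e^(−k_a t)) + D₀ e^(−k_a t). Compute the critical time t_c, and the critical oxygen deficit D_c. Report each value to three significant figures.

With k_a/k_1 = 2.210 and 1 − D₀(k_a−k_1)/(k_1 L₀) = 0.8873,
t_c = ln(2.210 × 0.8873) / (0.853 − 0.386) = ln(1.961) / 0.4670 = 0.6733/0.4670 = 1.442 d.
D_c = (k_1/k_a) L₀ e^(−k_1 t_c) = (0.386/0.853) × 17.6 × e^(−0.386×1.442) = 0.4525 × 17.6 × 0.5732 = 4.565 mg/L.

t_c ≈ 1.44 d; D_c ≈ 4.57 mg/L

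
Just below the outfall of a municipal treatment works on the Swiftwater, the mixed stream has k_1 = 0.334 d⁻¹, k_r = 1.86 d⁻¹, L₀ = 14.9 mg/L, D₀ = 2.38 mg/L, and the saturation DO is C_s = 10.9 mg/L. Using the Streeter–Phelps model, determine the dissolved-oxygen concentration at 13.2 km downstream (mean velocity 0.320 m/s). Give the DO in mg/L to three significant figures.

DO ≈ 8.48 mg/L

Travel time t = x/v = 13.2 km / (0.320 m/s) = 13200 m / 0.320 m/s = 41250 s = 0.4774 d.
k_1 L₀/(k_r−k_1) = 0.334×14.9/(1.86−0.334) = 4.977/1.526 = 3.261 mg/L.
e^(−k_1 t) = e^(−0.334×0.4774) = 0.8526; e^(−k_r t) = e^(−1.86×0.4774) = 0.4115.
D = 3.261 × (0.8526 − 0.4115) + 2.38 × 0.4115 = 1.439 + 0.9793 = 2.418 mg/L.
DO = C_s − D = 10.9 − 2.418 = 8.482 mg/L.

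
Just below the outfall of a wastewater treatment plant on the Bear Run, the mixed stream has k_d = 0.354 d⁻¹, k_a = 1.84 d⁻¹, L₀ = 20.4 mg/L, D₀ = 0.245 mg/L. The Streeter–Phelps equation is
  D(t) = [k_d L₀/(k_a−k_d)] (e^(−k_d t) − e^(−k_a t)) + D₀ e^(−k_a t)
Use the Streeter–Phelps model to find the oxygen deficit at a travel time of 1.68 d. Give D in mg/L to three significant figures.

D ≈ 2.47 mg/L

k_d L₀/(k_a−k_d) = 0.354×20.4/(1.84−0.354) = 7.222/1.486 = 4.860 mg/L.
e^(−k_d t) = e^(−0.354×1.680) = 0.5517; e^(−k_a t) = e^(−1.84×1.680) = 0.04545.
D = 4.860 × (0.5517 − 0.04545) + 0.245 × 0.04545 = 2.460 + 0.01113 = 2.471 mg/L.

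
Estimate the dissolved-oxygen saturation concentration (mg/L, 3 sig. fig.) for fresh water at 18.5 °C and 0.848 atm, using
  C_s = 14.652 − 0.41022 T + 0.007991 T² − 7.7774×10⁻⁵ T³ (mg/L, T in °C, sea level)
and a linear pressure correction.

C_s ≈ 7.89 mg/L

At sea level: C_s = 14.652 − 0.41022×18.5 + 0.007991×18.5² − 7.7774×10⁻⁵×18.5³ = 9.305 mg/L.
Pressure correction: C_s' = 9.305 × 0.848 = 7.891 mg/L.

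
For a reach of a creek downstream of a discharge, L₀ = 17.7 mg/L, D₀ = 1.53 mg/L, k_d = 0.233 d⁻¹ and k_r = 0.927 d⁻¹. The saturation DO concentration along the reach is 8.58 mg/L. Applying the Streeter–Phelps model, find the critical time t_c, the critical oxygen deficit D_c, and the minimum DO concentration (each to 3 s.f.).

t_c = [1/(k_r−k_d)] ln[(k_r/k_d)(1 − D₀(k_r−k_d)/(k_d L₀))]
= [1/(0.927−0.233)] ln[(0.927/0.233)(1 − 1.53×0.6940/(0.233×17.7))]
= (1/0.6940) ln[3.979 × 0.7425] = 1.441 × ln(2.954) = 1.441 × 1.083 = 1.561 d.
L(t_c) = L₀ e^(−k_d t_c) = 17.7 × 0.6951 = 12.30 mg/L, and at the critical point k_r D_c = k_d L, so D_c = (0.233/0.927) × 12.30 = 3.092 mg/L.
Minimum DO = C_s − D_c = 8.58 − 3.092 = 5.488 mg/L.

t_c ≈ 1.56 d; D_c ≈ 3.09 mg/L; min DO ≈ 5.49 mg/L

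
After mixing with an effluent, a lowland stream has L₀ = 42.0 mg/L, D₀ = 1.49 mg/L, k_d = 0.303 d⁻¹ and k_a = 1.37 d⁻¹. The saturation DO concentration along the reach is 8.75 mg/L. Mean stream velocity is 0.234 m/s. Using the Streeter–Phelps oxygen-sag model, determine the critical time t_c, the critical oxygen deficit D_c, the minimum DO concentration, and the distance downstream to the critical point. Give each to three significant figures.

At the critical point dD/dt = 0, so k_d L₀ e^(−k_d t) = k_a D. Substituting D(t) from the Streeter–Phelps equation and solving for t gives
t_c = ln[(k_a/k_d)(1 − D₀(k_a−k_d)/(k_d L₀))] / (k_a−k_d).
Here k_a−k_d = 1.067 d⁻¹ and 1 − D₀(k_a−k_d)/(k_d L₀) = 1 − 1.49×1.067/(0.303×42.0) = 0.8751, so
t_c = ln(4.521 × 0.8751) / 1.067 = 1.375 / 1.067 = 1.289 d.
D_c = (k_d/k_a) L₀ e^(−k_d t_c) = (0.303/1.37) × 42.0 × e^(−0.303×1.289) = 0.2212 × 42.0 × 0.6767 = 6.286 mg/L.
Minimum DO = C_s − D_c = 8.75 − 6.286 = 2.464 mg/L.
x_c = v t_c = 0.234 m/s × 1.289 d × 86400 s/d = 26060 m ≈ 26.1 km.

t_c ≈ 1.29 d; D_c ≈ 6.29 mg/L; min DO ≈ 2.46 mg/L; x_c ≈ 26.1 km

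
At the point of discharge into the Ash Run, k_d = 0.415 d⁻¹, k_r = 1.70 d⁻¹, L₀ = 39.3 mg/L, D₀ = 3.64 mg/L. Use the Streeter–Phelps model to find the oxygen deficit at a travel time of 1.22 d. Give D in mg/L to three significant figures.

D ≈ 6.51 mg/L

k_d L₀/(k_r−k_d) = 0.415×39.3/(1.70−0.415) = 16.31/1.285 = 12.69 mg/L.
e^(−k_d t) = e^(−0.415×1.220) = 0.6027; e^(−k_r t) = e^(−1.70×1.220) = 0.1257.
D = 12.69 × (0.6027 − 0.1257) + 3.64 × 0.1257 = 6.055 + 0.4575 = 6.512 mg/L.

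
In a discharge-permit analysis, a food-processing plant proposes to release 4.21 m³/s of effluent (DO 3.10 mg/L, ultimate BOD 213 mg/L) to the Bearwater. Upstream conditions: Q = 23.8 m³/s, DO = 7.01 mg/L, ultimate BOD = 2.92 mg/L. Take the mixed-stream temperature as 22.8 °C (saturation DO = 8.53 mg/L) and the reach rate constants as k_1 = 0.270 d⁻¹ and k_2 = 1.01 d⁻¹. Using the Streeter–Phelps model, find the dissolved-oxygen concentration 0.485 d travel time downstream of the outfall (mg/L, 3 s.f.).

DO ≈ 3.91 mg/L

Mixed DO = (23.8×7.01 + 4.21×3.10)/(23.8+4.21) = 179.9/28.01 = 6.422 mg/L.
Mixed L₀ = (23.8×2.92 + 4.21×213)/(28.01) = 966.2/28.01 = 34.50 mg/L.
Initial deficit D₀ = C_s − DO₀ = 8.53 − 6.422 = 2.108 mg/L.
D(0.485) = [0.270×34.50/(1.01−0.270)](e^(−0.270×0.485) − e^(−1.01×0.485)) + 2.108 e^(−1.01×0.485)
= 12.59 × (0.8773 − 0.6127) + 2.108 × 0.6127 = 4.621 mg/L.
DO = 8.53 − 4.621 = 3.909 mg/L.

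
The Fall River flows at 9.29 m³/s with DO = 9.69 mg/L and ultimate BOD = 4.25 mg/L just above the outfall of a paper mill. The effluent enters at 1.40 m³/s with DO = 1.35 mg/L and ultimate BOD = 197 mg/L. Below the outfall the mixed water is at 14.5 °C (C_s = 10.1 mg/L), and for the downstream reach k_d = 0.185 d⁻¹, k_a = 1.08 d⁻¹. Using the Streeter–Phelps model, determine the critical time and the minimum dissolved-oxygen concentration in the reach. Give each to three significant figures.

t_c ≈ 1.66 d; minimum DO ≈ 6.38 mg/L

Mixed DO = (9.29×9.69 + 1.40×1.35)/(9.29+1.40) = 91.91/10.69 = 8.598 mg/L.
Mixed L₀ = (9.29×4.25 + 1.40×197)/(10.69) = 315.3/10.69 = 29.49 mg/L.
Initial deficit D₀ = C_s − DO₀ = 10.1 − 8.598 = 1.502 mg/L.
t_c = (1/0.8950) ln[(1.08/0.185)(1 − 1.502×0.8950/(0.185×29.49))] = 1.117 × ln(4.399) = 1.655 d.
D_c = (0.185/1.08) × 29.49 × e^(−0.185×1.655) = 0.1713 × 29.49 × 0.7362 = 3.719 mg/L.
Minimum DO = 10.1 − 3.719 = 6.381 mg/L.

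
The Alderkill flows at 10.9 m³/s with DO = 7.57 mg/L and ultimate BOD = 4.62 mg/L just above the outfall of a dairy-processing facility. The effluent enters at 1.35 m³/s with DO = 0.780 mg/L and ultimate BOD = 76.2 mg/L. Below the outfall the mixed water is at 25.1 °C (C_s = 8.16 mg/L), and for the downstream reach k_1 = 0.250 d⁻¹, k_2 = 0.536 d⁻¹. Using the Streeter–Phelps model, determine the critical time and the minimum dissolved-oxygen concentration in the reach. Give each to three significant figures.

t_c ≈ 2.21 d; minimum DO ≈ 4.80 mg/L

Mixed DO = (10.9×7.57 + 1.35×0.780)/(10.9+1.35) = 83.57/12.25 = 6.822 mg/L.
Mixed L₀ = (10.9×4.62 + 1.35×76.2)/(12.25) = 153.2/12.25 = 12.51 mg/L.
Initial deficit D₀ = C_s − DO₀ = 8.16 − 6.822 = 1.338 mg/L.
t_c = (1/0.2860) ln[(0.536/0.250)(1 − 1.338×0.2860/(0.250×12.51))] = 3.497 × ln(1.882) = 2.210 d.
D_c = (0.250/0.536) × 12.51 × e^(−0.250×2.210) = 0.4664 × 12.51 × 0.5755 = 3.357 mg/L.
Minimum DO = 8.16 − 3.357 = 4.803 mg/L.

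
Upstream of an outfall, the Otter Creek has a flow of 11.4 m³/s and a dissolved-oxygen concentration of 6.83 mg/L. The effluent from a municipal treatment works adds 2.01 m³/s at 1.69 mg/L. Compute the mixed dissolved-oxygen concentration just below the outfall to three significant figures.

6.06 mg/L

Flow-weighted mixing: C = (Q_r C_r + Q_w C_w)/(Q_r + Q_w)
= (11.4×6.83 + 2.01×1.69)/(11.4 + 2.01) = 81.26/13.41 = 6.060 mg/L.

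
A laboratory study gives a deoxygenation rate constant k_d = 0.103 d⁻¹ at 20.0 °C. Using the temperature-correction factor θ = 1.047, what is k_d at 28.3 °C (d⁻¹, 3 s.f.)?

k_d ≈ 0.151 d⁻¹

k_d(T₂) = k_d(T₁) · θ^(T₂−T₁) = 0.103 × 1.047^(28.3−20.0)
= 0.103 × 1.047^8.30 = 0.103 × 1.464 = 0.1508 d⁻¹.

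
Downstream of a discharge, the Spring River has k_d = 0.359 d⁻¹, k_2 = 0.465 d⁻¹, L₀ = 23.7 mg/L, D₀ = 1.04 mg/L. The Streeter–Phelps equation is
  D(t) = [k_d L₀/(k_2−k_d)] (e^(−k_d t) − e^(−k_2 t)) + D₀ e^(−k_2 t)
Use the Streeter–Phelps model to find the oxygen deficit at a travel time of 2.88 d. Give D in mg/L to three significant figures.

k_d L₀/(k_2−k_d) = 0.359×23.7/(0.465−0.359) = 8.508/0.1060 = 80.27 mg/L.
e^(−k_d t) = e^(−0.359×2.880) = 0.3556; e^(−k_2 t) = e^(−0.465×2.880) = 0.2621.
D = 80.27 × (0.3556 − 0.2621) + 1.04 × 0.2621 = 7.509 + 0.2725 = 7.782 mg/L.

D ≈ 7.78 mg/L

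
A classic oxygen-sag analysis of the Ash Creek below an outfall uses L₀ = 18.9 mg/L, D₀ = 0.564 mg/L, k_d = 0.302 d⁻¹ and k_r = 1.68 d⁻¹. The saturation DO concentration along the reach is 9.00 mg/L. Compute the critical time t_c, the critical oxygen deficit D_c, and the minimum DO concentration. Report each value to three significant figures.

t_c ≈ 1.14 d; D_c ≈ 2.41 mg/L; min DO ≈ 6.59 mg/L

t_c = [1/(k_r−k_d)] ln[(k_r/k_d)(1 − D₀(k_r−k_d)/(k_d L₀))]
= [1/(1.68−0.302)] ln[(1.68/0.302)(1 − 0.564×1.378/(0.302×18.9))]
= (1/1.378) ln[5.563 × 0.8638] = 0.7257 × ln(4.805) = 0.7257 × 1.570 = 1.139 d.
L(t_c) = L₀ e^(−k_d t_c) = 18.9 × 0.7089 = 13.40 mg/L, and at the critical point k_r D_c = k_d L, so D_c = (0.302/1.68) × 13.40 = 2.409 mg/L.
Minimum DO = C_s − D_c = 9.00 − 2.409 = 6.591 mg/L.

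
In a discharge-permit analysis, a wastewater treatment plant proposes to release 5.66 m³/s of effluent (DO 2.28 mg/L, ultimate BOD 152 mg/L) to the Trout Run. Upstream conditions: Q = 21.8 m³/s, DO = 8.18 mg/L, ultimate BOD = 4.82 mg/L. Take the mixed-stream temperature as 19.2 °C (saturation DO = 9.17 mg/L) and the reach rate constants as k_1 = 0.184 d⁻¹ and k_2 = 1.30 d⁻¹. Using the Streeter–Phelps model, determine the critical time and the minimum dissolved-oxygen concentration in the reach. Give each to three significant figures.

Mixed DO = (21.8×8.18 + 5.66×2.28)/(21.8+5.66) = 191.2/27.46 = 6.964 mg/L.
Mixed L₀ = (21.8×4.82 + 5.66×152)/(27.46) = 965.4/27.46 = 35.16 mg/L.
Initial deficit D₀ = C_s − DO₀ = 9.17 − 6.964 = 2.206 mg/L.
t_c = (1/1.116) ln[(1.30/0.184)(1 − 2.206×1.116/(0.184×35.16))] = 0.8961 × ln(4.376) = 1.323 d.
D_c = (0.184/1.30) × 35.16 × e^(−0.184×1.323) = 0.1415 × 35.16 × 0.7840 = 3.901 mg/L.
Minimum DO = 9.17 − 3.901 = 5.269 mg/L.

t_c ≈ 1.32 d; minimum DO ≈ 5.27 mg/L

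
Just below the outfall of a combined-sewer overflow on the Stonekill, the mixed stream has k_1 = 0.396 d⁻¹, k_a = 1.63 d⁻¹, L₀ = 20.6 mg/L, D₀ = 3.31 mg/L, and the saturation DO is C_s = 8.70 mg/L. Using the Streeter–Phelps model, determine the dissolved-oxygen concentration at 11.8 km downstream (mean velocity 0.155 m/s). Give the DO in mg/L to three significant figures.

DO ≈ 4.82 mg/L

Travel time t = x/v = 11.8 km / (0.155 m/s) = 11800 m / 0.155 m/s = 76130 s = 0.8811 d.
k_1 L₀/(k_a−k_1) = 0.396×20.6/(1.63−0.396) = 8.158/1.234 = 6.611 mg/L.
e^(−k_1 t) = e^(−0.396×0.8811) = 0.7054; e^(−k_a t) = e^(−1.63×0.8811) = 0.2378.
D = 6.611 × (0.7054 − 0.2378) + 3.31 × 0.2378 = 3.091 + 0.7872 = 3.879 mg/L.
DO = C_s − D = 8.70 − 3.879 = 4.821 mg/L.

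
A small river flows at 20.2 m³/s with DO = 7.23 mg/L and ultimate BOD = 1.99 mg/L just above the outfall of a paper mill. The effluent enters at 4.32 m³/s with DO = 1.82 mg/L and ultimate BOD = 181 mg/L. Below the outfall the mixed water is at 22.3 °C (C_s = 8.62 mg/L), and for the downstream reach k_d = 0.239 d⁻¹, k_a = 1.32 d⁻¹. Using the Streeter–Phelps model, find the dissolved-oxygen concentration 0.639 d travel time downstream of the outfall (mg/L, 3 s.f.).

Mixed DO = (20.2×7.23 + 4.32×1.82)/(20.2+4.32) = 153.9/24.52 = 6.277 mg/L.
Mixed L₀ = (20.2×1.99 + 4.32×181)/(24.52) = 822.1/24.52 = 33.53 mg/L.
Initial deficit D₀ = C_s − DO₀ = 8.62 − 6.277 = 2.343 mg/L.
D(0.639) = [0.239×33.53/(1.32−0.239)](e^(−0.239×0.639) − e^(−1.32×0.639)) + 2.343 e^(−1.32×0.639)
= 7.413 × (0.8584 − 0.4302) + 2.343 × 0.4302 = 4.182 mg/L.
DO = 8.62 − 4.182 = 4.438 mg/L.

DO ≈ 4.44 mg/L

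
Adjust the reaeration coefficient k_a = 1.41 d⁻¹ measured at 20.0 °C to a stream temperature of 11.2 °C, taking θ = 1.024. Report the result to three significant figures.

k_a(T₂) = k_a(T₁) · θ^(T₂−T₁) = 1.41 × 1.024^(11.2−20.0)
= 1.41 × 1.024^-8.80 = 1.41 × 0.8116 = 1.144 d⁻¹.

k_a ≈ 1.14 d⁻¹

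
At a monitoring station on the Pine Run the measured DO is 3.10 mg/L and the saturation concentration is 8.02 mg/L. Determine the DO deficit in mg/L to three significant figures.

D = C_s − C = 8.02 − 3.10 = 4.92 mg/L.

D ≈ 4.92 mg/L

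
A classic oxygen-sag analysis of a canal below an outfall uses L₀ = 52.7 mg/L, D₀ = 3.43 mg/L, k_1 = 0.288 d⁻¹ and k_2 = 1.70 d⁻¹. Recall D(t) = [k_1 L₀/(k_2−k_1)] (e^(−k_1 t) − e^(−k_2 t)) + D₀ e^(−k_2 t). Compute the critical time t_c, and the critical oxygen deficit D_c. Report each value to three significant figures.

At the critical point dD/dt = 0, so k_1 L₀ e^(−k_1 t) = k_2 D. Substituting D(t) from the Streeter–Phelps equation and solving for t gives
t_c = ln[(k_2/k_1)(1 − D₀(k_2−k_1)/(k_1 L₀))] / (k_2−k_1).
Here k_2−k_1 = 1.412 d⁻¹ and 1 − D₀(k_2−k_1)/(k_1 L₀) = 1 − 3.43×1.412/(0.288×52.7) = 0.6809, so
t_c = ln(5.903 × 0.6809) / 1.412 = 1.391 / 1.412 = 0.9852 d.
D_c = (k_1/k_2) L₀ e^(−k_1 t_c) = (0.288/1.70) × 52.7 × e^(−0.288×0.9852) = 0.1694 × 52.7 × 0.7530 = 6.722 mg/L.

t_c ≈ 0.985 d; D_c ≈ 6.72 mg/L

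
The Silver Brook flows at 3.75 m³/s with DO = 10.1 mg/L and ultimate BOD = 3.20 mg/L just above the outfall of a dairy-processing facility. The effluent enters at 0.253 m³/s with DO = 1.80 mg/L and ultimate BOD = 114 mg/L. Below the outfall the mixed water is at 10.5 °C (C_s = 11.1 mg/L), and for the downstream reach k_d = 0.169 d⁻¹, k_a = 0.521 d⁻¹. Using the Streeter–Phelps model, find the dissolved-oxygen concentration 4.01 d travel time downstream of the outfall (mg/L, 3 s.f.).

Mixed DO = (3.75×10.1 + 0.253×1.80)/(3.75+0.253) = 38.33/4.003 = 9.575 mg/L.
Mixed L₀ = (3.75×3.20 + 0.253×114)/(4.003) = 40.84/4.003 = 10.20 mg/L.
Initial deficit D₀ = C_s − DO₀ = 11.1 − 9.575 = 1.525 mg/L.
D(4.01) = [0.169×10.20/(0.521−0.169)](e^(−0.169×4.01) − e^(−0.521×4.01)) + 1.525 e^(−0.521×4.01)
= 4.899 × (0.5078 − 0.1238) + 1.525 × 0.1238 = 2.070 mg/L.
DO = 11.1 − 2.070 = 9.030 mg/L.

DO ≈ 9.03 mg/L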